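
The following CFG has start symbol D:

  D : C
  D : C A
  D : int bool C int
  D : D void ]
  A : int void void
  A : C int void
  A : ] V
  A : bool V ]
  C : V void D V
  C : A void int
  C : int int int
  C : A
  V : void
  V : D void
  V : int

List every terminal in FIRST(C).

{ ], bool, int, void }

From C : V void D V: add FIRST(V) = { ], bool, int, void }.
From C : A void int: add FIRST(A) = { ], bool, int, void }.
C : int int int contributes {int}.
From C : A: add FIRST(A) = { ], bool, int, void }.
Union: FIRST(C) = { ], bool, int, void }.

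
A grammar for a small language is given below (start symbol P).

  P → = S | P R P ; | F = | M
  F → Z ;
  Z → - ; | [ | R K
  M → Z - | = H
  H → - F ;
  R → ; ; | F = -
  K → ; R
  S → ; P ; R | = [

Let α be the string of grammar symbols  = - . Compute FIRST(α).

{ = }

= is a terminal; add {=} and stop.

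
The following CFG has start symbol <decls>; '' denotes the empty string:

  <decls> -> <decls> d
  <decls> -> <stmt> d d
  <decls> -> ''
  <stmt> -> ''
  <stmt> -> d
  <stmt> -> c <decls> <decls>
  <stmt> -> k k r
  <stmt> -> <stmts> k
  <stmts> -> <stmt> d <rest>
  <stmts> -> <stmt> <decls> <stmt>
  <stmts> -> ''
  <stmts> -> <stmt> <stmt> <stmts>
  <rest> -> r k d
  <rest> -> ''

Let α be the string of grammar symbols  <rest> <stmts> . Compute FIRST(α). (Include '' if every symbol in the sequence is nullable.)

Add FIRST(<rest>)\{''} = { r }; <rest> is nullable, continue.
Add FIRST(<stmts>)\{''} = { c, d, k }; <stmts> is nullable, continue.
Every symbol is nullable, so include ''.

{ c, d, k, r, '' }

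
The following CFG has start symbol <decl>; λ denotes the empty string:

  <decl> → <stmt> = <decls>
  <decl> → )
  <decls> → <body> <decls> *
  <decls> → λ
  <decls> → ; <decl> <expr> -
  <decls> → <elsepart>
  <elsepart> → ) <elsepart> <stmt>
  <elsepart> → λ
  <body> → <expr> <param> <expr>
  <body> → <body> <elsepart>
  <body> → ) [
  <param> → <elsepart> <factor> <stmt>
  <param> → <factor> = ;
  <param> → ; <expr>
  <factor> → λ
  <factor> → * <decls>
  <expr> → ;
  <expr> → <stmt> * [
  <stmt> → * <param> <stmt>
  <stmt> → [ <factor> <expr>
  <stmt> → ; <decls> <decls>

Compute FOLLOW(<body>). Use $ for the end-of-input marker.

{ ), *, ;, [ }

In <decls> → <body> <decls> *: add FIRST(<decls> *) = { ), *, ;, [ }.
In <body> → <body> <elsepart>: add FIRST(<elsepart>)\{λ} = { ) }.
  Since <elsepart> is nullable, also add FOLLOW(<body>) = { ), *, ;, [ }.
Union: FOLLOW(<body>) = { ), *, ;, [ }.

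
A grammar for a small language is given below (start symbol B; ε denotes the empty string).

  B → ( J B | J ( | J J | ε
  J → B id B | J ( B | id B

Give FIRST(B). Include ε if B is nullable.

B → ( J B contributes {(}.
From B → J (: add FIRST(J) = { (, id }.
From B → J J: add FIRST(J) = { (, id }.
B → ε contributes ε.
Union: FIRST(B) = { (, id, ε }.

{ (, id, ε }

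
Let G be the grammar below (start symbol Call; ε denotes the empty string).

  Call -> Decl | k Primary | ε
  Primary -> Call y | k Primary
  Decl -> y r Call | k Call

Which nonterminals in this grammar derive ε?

{ Call }

Directly nullable (have an ε-production): Call.
No other nonterminal has a production whose RHS symbols are all nullable.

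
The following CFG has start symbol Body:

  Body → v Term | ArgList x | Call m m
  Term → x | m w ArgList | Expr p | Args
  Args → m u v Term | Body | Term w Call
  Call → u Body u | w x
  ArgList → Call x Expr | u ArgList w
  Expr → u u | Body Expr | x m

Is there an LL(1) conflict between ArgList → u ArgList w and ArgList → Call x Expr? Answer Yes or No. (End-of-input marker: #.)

FIRST(u ArgList w) = { u } and FIRST(Call x Expr) = { u, w }.
Both contain u, so the two alternatives are not disjoint — LL(1) conflict.

Yes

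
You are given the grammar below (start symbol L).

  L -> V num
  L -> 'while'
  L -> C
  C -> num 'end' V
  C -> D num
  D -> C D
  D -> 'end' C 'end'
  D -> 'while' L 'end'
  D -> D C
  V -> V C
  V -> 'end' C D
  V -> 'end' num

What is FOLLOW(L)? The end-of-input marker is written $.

{ $, 'end' }

L is the start symbol, so $ ∈ FOLLOW(L).
In D -> 'while' L 'end': add FIRST('end') = { 'end' }.
Union: FOLLOW(L) = { $, 'end' }.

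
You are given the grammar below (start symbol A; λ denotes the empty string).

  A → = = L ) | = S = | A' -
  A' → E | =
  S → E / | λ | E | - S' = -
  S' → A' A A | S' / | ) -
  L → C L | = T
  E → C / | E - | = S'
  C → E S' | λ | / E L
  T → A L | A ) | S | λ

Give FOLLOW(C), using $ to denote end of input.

In L → C L: add FIRST(L) = { /, = }.
In E → C /: add FIRST(/) = { / }.
Union: FOLLOW(C) = { /, = }.

{ /, = }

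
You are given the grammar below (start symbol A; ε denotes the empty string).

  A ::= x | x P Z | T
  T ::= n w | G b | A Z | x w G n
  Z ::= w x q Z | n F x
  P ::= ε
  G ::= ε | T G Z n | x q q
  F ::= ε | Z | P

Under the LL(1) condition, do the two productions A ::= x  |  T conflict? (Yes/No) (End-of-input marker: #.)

Yes

FIRST(x) = { x } and FIRST(T) = { b, n, x }.
Both contain x, so the two alternatives are not disjoint — LL(1) conflict.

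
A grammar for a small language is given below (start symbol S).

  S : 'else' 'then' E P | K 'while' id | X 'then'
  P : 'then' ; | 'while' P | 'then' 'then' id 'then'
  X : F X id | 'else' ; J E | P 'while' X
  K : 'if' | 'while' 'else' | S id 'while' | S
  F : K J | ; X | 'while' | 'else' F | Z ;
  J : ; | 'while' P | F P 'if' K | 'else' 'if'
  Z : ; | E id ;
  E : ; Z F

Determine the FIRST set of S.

S : 'else' 'then' E P contributes {'else'}.
From S : K 'while' id: add FIRST(K) = { 'else', 'if', 'then', 'while', ; }.
From S : X 'then': add FIRST(X) = { 'else', 'if', 'then', 'while', ; }.
Union: FIRST(S) = { 'else', 'if', 'then', 'while', ; }.

{ 'else', 'if', 'then', 'while', ; }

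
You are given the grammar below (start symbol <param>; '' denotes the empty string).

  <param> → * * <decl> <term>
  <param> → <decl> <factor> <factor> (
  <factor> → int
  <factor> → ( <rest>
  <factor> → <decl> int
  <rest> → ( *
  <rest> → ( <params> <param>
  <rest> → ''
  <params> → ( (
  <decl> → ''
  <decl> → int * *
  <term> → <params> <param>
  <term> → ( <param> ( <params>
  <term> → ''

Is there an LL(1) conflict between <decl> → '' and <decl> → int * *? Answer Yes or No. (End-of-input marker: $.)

FIRST('') = { '' } and FIRST(int * *) = { int }.
The first alternative is nullable and FOLLOW(<decl>) = { $, (, int } shares int with FIRST of the second — conflict.

Yes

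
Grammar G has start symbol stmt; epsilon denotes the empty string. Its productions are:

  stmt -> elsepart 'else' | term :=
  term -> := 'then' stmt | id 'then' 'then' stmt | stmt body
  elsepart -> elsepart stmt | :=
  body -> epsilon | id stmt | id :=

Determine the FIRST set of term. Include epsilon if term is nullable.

term -> := 'then' stmt contributes {:=}.
term -> id 'then' 'then' stmt contributes {id}.
From term -> stmt body: add FIRST(stmt) = { :=, id }.
Union: FIRST(term) = { :=, id }.

{ :=, id }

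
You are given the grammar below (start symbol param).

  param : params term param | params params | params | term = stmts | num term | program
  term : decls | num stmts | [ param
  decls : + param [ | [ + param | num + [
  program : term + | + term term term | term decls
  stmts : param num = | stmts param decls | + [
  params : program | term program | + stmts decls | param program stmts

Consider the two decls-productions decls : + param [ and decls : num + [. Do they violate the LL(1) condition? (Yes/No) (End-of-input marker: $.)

FIRST(+ param [) = { + } and FIRST(num + [) = { num }.
The FIRST sets are disjoint and neither alternative is nullable — no conflict.

No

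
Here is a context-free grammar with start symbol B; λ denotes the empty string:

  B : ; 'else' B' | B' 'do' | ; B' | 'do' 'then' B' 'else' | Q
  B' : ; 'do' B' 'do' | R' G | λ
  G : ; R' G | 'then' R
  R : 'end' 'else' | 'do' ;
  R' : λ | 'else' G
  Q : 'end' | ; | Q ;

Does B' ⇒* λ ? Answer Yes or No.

B' has an λ-production, so B' ⇒ λ.

Yes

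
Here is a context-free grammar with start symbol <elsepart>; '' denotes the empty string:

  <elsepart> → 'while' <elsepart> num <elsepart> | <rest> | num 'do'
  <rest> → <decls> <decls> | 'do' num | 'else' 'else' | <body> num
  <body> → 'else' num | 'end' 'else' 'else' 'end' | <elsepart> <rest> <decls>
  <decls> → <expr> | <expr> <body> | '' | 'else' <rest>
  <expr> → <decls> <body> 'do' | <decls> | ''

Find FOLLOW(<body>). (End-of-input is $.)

{ $, 'do', 'else', 'end', 'while', num }

In <rest> → <body> num: add FIRST(num) = { num }.
In <decls> → <expr> <body>: <body> is at the end, add FOLLOW(<decls>) = { $, 'do', 'else', 'end', 'while', num }.
In <expr> → <decls> <body> 'do': add FIRST('do') = { 'do' }.
Union: FOLLOW(<body>) = { $, 'do', 'else', 'end', 'while', num }.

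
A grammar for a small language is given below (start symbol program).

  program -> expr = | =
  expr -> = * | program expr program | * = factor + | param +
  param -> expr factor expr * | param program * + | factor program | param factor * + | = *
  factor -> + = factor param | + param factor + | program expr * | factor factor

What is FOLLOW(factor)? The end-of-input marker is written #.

{ *, +, = }

In expr -> * = factor +: add FIRST(+) = { + }.
In param -> expr factor expr *: add FIRST(expr *) = { *, +, = }.
In param -> factor program: add FIRST(program) = { *, +, = }.
In param -> param factor * +: add FIRST(* +) = { * }.
In factor -> + = factor param: add FIRST(param) = { *, +, = }.
In factor -> + param factor +: add FIRST(+) = { + }.
In factor -> factor factor: add FIRST(factor) = { *, +, = }.
In factor -> factor factor: factor is at the end, add FOLLOW(factor) = { *, +, = }.
Union: FOLLOW(factor) = { *, +, = }.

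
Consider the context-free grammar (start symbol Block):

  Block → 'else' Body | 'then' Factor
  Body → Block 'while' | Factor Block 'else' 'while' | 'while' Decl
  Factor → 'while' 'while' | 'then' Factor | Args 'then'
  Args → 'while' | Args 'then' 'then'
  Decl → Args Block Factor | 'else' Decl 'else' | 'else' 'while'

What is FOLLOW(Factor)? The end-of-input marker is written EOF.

{ EOF, 'else', 'then', 'while' }

In Block → 'then' Factor: Factor is at the end, add FOLLOW(Block) = { EOF, 'else', 'then', 'while' }.
In Body → Factor Block 'else' 'while': add FIRST(Block 'else' 'while') = { 'else', 'then' }.
In Factor → 'then' Factor: Factor is at the end, add FOLLOW(Factor) = { EOF, 'else', 'then', 'while' }.
In Decl → Args Block Factor: Factor is at the end, add FOLLOW(Decl) = { EOF, 'else', 'then', 'while' }.
Union: FOLLOW(Factor) = { EOF, 'else', 'then', 'while' }.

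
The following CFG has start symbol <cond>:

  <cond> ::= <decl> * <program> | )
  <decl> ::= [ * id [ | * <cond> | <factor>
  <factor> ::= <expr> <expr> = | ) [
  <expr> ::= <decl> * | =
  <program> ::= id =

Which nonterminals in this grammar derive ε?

No nonterminal has an empty production or an RHS whose symbols are all nullable.

{ } (none)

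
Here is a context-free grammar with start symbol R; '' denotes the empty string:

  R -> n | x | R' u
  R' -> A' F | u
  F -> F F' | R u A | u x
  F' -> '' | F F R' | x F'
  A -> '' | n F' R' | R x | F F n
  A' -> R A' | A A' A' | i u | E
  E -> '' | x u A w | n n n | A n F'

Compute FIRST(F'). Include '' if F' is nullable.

{ i, n, u, x, '' }

F' -> '' contributes ''.
From F' -> F F R': add FIRST(F) = { i, n, u, x }.
F' -> x F' contributes {x}.
Union: FIRST(F') = { i, n, u, x, '' }.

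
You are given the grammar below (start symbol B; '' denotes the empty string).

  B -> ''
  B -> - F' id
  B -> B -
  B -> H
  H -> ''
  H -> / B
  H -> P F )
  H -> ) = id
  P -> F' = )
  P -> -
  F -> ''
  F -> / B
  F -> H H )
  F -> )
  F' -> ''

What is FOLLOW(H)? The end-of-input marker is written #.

In B -> H: H is at the end, add FOLLOW(B) = { #, ), -, /, = }.
In F -> H H ): add FIRST(H )) = { ), -, /, = }.
In F -> H H ): add FIRST()) = { ) }.
Union: FOLLOW(H) = { #, ), -, /, = }.

{ #, ), -, /, = }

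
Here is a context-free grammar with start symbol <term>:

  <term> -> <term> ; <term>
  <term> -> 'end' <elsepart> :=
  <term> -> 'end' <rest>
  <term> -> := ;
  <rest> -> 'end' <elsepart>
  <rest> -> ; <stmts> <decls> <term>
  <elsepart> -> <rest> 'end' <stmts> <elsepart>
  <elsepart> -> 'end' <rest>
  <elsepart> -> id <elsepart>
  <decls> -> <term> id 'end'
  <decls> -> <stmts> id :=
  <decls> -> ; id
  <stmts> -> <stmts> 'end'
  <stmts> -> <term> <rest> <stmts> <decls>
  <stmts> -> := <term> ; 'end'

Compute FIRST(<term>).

{ 'end', := }

From <term> -> <term> ; <term>: add FIRST(<term>) = { 'end', := }.
<term> -> 'end' <elsepart> := contributes {'end'}.
<term> -> 'end' <rest> contributes {'end'}.
<term> -> := ; contributes {:=}.
Union: FIRST(<term>) = { 'end', := }.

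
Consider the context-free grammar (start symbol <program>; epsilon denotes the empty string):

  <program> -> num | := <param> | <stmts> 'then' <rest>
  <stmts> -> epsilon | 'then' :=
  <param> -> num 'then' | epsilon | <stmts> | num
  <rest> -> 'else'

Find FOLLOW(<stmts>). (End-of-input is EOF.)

{ EOF, 'then' }

In <program> -> <stmts> 'then' <rest>: add FIRST('then' <rest>) = { 'then' }.
In <param> -> <stmts>: <stmts> is at the end, add FOLLOW(<param>) = { EOF }.
Union: FOLLOW(<stmts>) = { EOF, 'then' }.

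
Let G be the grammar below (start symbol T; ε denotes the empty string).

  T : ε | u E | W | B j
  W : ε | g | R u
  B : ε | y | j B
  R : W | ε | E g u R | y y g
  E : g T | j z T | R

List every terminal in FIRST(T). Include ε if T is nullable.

T : ε contributes ε.
T : u E contributes {u}.
From T : W: add FIRST(W) = { g, j, u, y, ε } (including ε since W is nullable).
From T : B j: B nullable, take FIRST(B) ∪ {j} = { j, y }.
Union: FIRST(T) = { g, j, u, y, ε }.

{ g, j, u, y, ε }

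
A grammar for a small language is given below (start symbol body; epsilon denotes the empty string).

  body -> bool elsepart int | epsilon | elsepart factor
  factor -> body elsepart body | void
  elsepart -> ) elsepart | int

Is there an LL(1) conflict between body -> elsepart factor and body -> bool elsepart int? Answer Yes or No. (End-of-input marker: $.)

No

FIRST(elsepart factor) = { ), int } and FIRST(bool elsepart int) = { bool }.
The FIRST sets are disjoint and neither alternative is nullable — no conflict.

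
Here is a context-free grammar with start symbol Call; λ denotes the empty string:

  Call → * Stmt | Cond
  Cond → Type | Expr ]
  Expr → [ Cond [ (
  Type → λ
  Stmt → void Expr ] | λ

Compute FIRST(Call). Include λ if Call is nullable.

Call → * Stmt contributes {*}.
From Call → Cond: add FIRST(Cond) = { [, λ } (including λ since Cond is nullable).
Union: FIRST(Call) = { *, [, λ }.

{ *, [, λ }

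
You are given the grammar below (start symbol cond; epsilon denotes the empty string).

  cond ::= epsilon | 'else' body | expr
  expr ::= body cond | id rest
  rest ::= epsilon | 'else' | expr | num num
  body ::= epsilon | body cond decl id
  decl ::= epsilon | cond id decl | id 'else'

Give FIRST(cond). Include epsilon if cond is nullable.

cond ::= epsilon contributes epsilon.
cond ::= 'else' body contributes {'else'}.
From cond ::= expr: add FIRST(expr) = { 'else', id, epsilon } (including epsilon since expr is nullable).
Union: FIRST(cond) = { 'else', id, epsilon }.

{ 'else', id, epsilon }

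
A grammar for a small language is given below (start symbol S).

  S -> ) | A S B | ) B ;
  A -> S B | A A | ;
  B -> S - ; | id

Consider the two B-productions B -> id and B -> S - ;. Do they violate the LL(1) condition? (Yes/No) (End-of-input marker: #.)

FIRST(id) = { id } and FIRST(S - ;) = { ), ; }.
The FIRST sets are disjoint and neither alternative is nullable — no conflict.

No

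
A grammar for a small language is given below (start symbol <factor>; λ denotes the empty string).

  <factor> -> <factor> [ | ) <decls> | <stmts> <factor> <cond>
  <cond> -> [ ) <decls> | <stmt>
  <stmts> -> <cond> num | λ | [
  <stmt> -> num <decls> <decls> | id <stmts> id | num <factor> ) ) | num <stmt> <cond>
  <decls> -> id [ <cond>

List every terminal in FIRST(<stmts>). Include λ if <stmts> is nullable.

{ [, id, num, λ }

From <stmts> -> <cond> num: add FIRST(<cond>) = { [, id, num }.
<stmts> -> λ contributes λ.
<stmts> -> [ contributes {[}.
Union: FIRST(<stmts>) = { [, id, num, λ }.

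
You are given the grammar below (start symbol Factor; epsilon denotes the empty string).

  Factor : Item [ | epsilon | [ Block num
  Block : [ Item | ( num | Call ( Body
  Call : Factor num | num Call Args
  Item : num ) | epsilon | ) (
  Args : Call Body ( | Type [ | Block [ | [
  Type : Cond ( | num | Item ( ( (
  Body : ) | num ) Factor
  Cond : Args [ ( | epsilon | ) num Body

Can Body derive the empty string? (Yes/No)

No

Nullable nonterminals: Cond, Factor, Item.
No production of Body has an RHS whose symbols are all nullable, so Body is not nullable.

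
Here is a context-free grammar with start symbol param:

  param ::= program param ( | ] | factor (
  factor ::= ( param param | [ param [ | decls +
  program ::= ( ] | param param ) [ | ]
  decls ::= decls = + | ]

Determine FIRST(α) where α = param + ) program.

{ (, [, ] }

Add FIRST(param) = { (, [, ] }; param is not nullable, stop.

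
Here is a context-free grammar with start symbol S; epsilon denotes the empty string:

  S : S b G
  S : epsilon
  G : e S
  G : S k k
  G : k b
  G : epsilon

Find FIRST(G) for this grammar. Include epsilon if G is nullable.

G : e S contributes {e}.
From G : S k k: S nullable, take FIRST(S) ∪ {k} = { b, k }.
G : k b contributes {k}.
G : epsilon contributes epsilon.
Union: FIRST(G) = { b, e, k, epsilon }.

{ b, e, k, epsilon }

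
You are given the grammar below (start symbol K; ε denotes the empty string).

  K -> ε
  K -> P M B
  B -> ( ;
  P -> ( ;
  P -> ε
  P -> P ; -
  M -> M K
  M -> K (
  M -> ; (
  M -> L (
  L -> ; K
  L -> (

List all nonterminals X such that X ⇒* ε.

Directly nullable (have an ε-production): K, P.
No other nonterminal has a production whose RHS symbols are all nullable.

{ K, P }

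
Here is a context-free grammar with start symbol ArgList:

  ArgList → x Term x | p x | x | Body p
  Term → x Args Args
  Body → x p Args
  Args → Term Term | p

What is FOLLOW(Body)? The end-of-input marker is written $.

In ArgList → Body p: add FIRST(p) = { p }.
Union: FOLLOW(Body) = { p }.

{ p }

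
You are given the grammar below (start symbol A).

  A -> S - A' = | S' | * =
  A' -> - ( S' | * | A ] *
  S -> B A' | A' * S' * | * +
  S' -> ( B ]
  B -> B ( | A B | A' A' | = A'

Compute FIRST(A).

{ (, *, -, = }

From A -> S - A' =: add FIRST(S) = { (, *, -, = }.
From A -> S': add FIRST(S') = { ( }.
A -> * = contributes {*}.
Union: FIRST(A) = { (, *, -, = }.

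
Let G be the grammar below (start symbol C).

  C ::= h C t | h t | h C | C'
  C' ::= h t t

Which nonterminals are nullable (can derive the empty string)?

No nonterminal has an empty production or an RHS whose symbols are all nullable.

{ } (none)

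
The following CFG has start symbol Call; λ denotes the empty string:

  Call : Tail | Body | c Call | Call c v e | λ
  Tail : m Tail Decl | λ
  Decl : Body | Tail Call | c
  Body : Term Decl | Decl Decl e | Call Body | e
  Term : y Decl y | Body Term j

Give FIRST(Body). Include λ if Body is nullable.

{ c, e, m, y }

From Body : Term Decl: add FIRST(Term) = { c, e, m, y }.
From Body : Decl Decl e: Decl, Decl nullable, take FIRST(Decl) ∪ FIRST(Decl) ∪ {e} = { c, e, m, y }.
From Body : Call Body: Call nullable, take FIRST(Call) ∪ FIRST(Body) = { c, e, m, y }.
Body : e contributes {e}.
Union: FIRST(Body) = { c, e, m, y }.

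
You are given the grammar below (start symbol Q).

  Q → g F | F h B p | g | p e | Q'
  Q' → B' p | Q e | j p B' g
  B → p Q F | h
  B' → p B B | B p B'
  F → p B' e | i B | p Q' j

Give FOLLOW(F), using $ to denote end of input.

In Q → g F: F is at the end, add FOLLOW(Q) = { $, e, i, p }.
In Q → F h B p: add FIRST(h B p) = { h }.
In B → p Q F: F is at the end, add FOLLOW(B) = { $, e, g, h, i, p }.
Union: FOLLOW(F) = { $, e, g, h, i, p }.

{ $, e, g, h, i, p }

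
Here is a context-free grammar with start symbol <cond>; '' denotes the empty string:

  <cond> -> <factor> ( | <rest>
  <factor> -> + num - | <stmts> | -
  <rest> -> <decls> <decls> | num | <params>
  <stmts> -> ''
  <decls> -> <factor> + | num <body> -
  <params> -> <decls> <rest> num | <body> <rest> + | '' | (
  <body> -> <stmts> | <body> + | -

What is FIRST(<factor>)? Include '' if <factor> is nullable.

{ +, -, '' }

<factor> -> + num - contributes {+}.
From <factor> -> <stmts>: add FIRST(<stmts>) = { '' } (including '' since <stmts> is nullable).
<factor> -> - contributes {-}.
Union: FIRST(<factor>) = { +, -, '' }.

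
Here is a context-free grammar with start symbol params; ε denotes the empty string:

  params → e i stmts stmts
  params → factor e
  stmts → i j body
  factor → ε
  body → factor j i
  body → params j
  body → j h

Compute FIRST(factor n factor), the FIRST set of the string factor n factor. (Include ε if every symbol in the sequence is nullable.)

{ n }

Add FIRST(factor)\{ε} = {  }; factor is nullable, continue.
n is a terminal; add {n} and stop.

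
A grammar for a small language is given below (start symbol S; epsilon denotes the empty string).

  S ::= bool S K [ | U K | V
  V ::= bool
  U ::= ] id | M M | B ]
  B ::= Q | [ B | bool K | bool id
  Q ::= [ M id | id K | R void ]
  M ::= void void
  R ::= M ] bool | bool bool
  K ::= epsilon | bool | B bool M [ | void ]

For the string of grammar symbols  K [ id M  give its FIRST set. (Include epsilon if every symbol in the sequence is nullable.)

Add FIRST(K)\{epsilon} = { [, bool, id, void }; K is nullable, continue.
[ is a terminal; add {[} and stop.

{ [, bool, id, void }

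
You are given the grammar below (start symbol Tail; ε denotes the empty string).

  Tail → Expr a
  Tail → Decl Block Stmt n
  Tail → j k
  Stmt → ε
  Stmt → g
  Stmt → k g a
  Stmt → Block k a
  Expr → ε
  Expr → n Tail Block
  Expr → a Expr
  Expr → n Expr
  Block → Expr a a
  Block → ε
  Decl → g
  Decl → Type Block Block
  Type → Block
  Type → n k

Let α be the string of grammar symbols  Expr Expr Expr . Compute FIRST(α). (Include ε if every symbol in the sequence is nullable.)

{ a, n, ε }

Add FIRST(Expr)\{ε} = { a, n }; Expr is nullable, continue.
Add FIRST(Expr)\{ε} = { a, n }; Expr is nullable, continue.
Add FIRST(Expr)\{ε} = { a, n }; Expr is nullable, continue.
Every symbol is nullable, so include ε.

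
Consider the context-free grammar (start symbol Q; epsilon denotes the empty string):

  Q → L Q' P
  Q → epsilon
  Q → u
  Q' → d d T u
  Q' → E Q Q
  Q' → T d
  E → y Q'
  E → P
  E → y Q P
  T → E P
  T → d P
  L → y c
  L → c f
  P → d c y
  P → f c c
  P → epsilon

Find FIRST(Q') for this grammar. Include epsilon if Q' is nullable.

{ c, d, f, u, y, epsilon }

Q' → d d T u contributes {d}.
From Q' → E Q Q: E, Q, Q nullable, take FIRST(E) ∪ FIRST(Q) ∪ FIRST(Q) = { c, d, f, u, y }; also epsilon since the whole RHS is nullable.
From Q' → T d: T nullable, take FIRST(T) ∪ {d} = { d, f, y }.
Union: FIRST(Q') = { c, d, f, u, y, epsilon }.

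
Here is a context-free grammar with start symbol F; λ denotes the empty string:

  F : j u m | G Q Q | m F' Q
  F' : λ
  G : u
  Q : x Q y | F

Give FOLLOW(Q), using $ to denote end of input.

{ $, j, m, u, x, y }

In F : G Q Q: add FIRST(Q) = { j, m, u, x }.
In F : G Q Q: Q is at the end, add FOLLOW(F) = { $, j, m, u, x, y }.
In F : m F' Q: Q is at the end, add FOLLOW(F) = { $, j, m, u, x, y }.
In Q : x Q y: add FIRST(y) = { y }.
Union: FOLLOW(Q) = { $, j, m, u, x, y }.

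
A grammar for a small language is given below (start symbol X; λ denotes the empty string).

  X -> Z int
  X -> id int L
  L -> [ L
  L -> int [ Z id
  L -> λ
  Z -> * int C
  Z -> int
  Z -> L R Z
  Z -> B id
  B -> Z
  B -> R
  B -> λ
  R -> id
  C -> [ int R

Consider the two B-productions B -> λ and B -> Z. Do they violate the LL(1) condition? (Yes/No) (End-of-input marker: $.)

Yes

FIRST(λ) = { λ } and FIRST(Z) = { *, [, id, int }.
The first alternative is nullable and FOLLOW(B) = { id } shares id with FIRST of the second — conflict.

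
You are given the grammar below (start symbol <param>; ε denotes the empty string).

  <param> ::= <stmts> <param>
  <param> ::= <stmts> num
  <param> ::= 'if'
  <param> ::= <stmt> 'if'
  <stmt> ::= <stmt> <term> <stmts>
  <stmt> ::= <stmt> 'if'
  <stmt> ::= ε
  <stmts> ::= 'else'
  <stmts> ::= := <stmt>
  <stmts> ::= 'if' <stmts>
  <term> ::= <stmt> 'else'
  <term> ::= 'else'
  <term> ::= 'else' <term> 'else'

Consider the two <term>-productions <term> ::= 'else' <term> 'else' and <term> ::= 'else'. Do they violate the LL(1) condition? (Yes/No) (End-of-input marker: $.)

Yes

FIRST('else' <term> 'else') = { 'else' } and FIRST('else') = { 'else' }.
Both contain 'else', so the two alternatives are not disjoint — LL(1) conflict.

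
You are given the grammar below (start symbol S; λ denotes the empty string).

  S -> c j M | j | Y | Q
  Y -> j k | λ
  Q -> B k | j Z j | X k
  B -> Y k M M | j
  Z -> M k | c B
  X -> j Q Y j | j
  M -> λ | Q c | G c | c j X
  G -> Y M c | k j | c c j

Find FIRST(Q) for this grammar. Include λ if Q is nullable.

{ j, k }

From Q -> B k: add FIRST(B) = { j, k }.
Q -> j Z j contributes {j}.
From Q -> X k: add FIRST(X) = { j }.
Union: FIRST(Q) = { j, k }.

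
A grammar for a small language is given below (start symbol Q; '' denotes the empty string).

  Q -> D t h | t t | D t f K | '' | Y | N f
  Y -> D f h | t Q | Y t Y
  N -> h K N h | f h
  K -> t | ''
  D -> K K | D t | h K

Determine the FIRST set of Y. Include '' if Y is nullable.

From Y -> D f h: D nullable, take FIRST(D) ∪ {f} = { f, h, t }.
Y -> t Q contributes {t}.
From Y -> Y t Y: add FIRST(Y) = { f, h, t }.
Union: FIRST(Y) = { f, h, t }.

{ f, h, t }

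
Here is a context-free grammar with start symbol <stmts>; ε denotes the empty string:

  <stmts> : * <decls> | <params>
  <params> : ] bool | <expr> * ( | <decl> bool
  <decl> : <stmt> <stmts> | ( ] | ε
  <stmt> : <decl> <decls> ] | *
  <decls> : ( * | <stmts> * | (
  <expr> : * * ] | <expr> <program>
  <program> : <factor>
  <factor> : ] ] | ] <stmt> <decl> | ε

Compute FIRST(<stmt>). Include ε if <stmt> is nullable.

From <stmt> : <decl> <decls> ]: <decl> nullable, take FIRST(<decl>) ∪ FIRST(<decls>) = { (, *, ], bool }.
<stmt> : * contributes {*}.
Union: FIRST(<stmt>) = { (, *, ], bool }.

{ (, *, ], bool }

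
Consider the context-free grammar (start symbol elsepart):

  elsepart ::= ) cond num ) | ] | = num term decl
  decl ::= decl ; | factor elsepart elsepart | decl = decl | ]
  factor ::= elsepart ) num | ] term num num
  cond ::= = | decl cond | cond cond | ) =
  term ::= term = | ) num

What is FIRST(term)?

{ ) }

From term ::= term =: add FIRST(term) = { ) }.
term ::= ) num contributes {)}.
Union: FIRST(term) = { ) }.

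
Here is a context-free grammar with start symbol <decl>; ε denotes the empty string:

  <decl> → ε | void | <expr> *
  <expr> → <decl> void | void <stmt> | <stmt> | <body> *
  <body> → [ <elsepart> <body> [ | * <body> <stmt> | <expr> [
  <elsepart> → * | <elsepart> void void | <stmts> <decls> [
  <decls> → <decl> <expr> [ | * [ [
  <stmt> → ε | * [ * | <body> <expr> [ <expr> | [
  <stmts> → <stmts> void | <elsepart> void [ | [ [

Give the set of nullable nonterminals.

{ <decl>, <expr>, <stmt> }

Directly nullable (have an ε-production): <decl>, <stmt>.
<expr> → <stmt> with every symbol nullable, so <expr> is nullable.
No other nonterminal has a production whose RHS symbols are all nullable.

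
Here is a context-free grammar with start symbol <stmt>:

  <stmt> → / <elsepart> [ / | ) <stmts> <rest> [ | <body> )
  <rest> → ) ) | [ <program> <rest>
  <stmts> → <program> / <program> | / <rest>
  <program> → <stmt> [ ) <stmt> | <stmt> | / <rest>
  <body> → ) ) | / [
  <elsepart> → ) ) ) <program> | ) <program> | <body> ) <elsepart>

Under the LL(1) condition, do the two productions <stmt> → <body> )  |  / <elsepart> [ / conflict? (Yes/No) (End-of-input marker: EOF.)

Yes

FIRST(<body> )) = { ), / } and FIRST(/ <elsepart> [ /) = { / }.
Both contain /, so the two alternatives are not disjoint — LL(1) conflict.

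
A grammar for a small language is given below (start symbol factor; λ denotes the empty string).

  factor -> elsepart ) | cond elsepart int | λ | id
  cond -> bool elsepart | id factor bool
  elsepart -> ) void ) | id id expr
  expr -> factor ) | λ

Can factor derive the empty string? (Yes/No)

Yes

factor has an λ-production, so factor ⇒ λ.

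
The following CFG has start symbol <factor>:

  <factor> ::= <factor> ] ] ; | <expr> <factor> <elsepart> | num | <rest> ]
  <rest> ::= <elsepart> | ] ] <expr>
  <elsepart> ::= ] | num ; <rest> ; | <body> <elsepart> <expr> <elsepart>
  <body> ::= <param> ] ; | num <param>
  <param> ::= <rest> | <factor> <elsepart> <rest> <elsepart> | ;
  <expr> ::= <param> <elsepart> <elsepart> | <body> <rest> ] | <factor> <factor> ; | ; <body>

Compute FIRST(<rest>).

{ ;, ], num }

From <rest> ::= <elsepart>: add FIRST(<elsepart>) = { ;, ], num }.
<rest> ::= ] ] <expr> contributes {]}.
Union: FIRST(<rest>) = { ;, ], num }.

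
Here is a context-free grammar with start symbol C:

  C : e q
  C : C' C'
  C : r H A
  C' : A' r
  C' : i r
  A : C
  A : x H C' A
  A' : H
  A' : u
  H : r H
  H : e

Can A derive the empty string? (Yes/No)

No nonterminal in this grammar is nullable.
No production of A has an RHS whose symbols are all nullable, so A is not nullable.

No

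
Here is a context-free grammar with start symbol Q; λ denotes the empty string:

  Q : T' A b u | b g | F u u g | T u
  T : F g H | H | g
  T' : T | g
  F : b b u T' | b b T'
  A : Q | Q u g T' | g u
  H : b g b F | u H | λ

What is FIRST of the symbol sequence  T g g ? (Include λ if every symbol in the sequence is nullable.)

Add FIRST(T)\{λ} = { b, g, u }; T is nullable, continue.
g is a terminal; add {g} and stop.

{ b, g, u }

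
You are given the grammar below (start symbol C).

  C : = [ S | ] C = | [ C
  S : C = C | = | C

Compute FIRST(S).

From S : C = C: add FIRST(C) = { =, [, ] }.
S : = contributes {=}.
From S : C: add FIRST(C) = { =, [, ] }.
Union: FIRST(S) = { =, [, ] }.

{ =, [, ] }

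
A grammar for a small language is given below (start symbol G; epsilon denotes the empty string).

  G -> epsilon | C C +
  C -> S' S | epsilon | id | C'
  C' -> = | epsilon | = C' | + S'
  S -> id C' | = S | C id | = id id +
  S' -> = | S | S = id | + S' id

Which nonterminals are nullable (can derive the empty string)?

Directly nullable (have an epsilon-production): G, C, C'.
No other nonterminal has a production whose RHS symbols are all nullable.

{ C, C', G }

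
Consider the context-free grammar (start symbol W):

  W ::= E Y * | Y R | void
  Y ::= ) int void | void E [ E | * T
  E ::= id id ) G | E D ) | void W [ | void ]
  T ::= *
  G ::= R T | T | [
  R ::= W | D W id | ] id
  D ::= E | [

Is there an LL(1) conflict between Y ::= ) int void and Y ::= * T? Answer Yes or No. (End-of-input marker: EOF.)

FIRST() int void) = { ) } and FIRST(* T) = { * }.
The FIRST sets are disjoint and neither alternative is nullable — no conflict.

No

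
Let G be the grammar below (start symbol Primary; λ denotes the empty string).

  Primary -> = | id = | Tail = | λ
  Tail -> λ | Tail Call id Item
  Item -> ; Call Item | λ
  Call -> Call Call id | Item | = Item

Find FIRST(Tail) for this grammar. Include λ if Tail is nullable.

{ ;, =, id, λ }

Tail -> λ contributes λ.
From Tail -> Tail Call id Item: Tail, Call nullable, take FIRST(Tail) ∪ FIRST(Call) ∪ {id} = { ;, =, id }.
Union: FIRST(Tail) = { ;, =, id, λ }.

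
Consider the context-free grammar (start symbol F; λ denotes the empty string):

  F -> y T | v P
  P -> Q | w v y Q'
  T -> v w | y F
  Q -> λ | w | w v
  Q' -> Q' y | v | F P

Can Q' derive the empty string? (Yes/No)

Nullable nonterminals: P, Q.
No production of Q' has an RHS whose symbols are all nullable, so Q' is not nullable.

No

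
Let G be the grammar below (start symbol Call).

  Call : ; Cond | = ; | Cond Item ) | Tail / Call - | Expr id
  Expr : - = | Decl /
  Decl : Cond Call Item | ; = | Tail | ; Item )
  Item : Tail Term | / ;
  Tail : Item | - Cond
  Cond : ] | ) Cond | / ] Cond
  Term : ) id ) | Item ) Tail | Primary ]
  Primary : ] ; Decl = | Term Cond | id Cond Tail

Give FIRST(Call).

{ ), -, /, ;, =, ] }

Call : ; Cond contributes {;}.
Call : = ; contributes {=}.
From Call : Cond Item ): add FIRST(Cond) = { ), /, ] }.
From Call : Tail / Call -: add FIRST(Tail) = { -, / }.
From Call : Expr id: add FIRST(Expr) = { ), -, /, ;, ] }.
Union: FIRST(Call) = { ), -, /, ;, =, ] }.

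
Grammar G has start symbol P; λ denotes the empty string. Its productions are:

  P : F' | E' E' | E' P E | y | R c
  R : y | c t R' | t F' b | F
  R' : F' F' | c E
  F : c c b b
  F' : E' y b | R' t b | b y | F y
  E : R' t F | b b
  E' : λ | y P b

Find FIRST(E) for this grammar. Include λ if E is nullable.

{ b, c, y }

From E : R' t F: add FIRST(R') = { b, c, y }.
E : b b contributes {b}.
Union: FIRST(E) = { b, c, y }.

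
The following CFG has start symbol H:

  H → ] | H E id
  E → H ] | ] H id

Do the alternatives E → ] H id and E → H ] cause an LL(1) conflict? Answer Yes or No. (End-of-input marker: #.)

FIRST(] H id) = { ] } and FIRST(H ]) = { ] }.
Both contain ], so the two alternatives are not disjoint — LL(1) conflict.

Yes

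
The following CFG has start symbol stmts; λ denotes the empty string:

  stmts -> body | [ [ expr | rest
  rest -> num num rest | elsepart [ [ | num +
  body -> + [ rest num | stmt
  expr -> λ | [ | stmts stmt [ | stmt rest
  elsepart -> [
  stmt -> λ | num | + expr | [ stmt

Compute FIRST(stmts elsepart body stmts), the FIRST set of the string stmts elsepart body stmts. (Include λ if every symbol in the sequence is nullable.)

{ +, [, num }

Add FIRST(stmts)\{λ} = { +, [, num }; stmts is nullable, continue.
Add FIRST(elsepart) = { [ }; elsepart is not nullable, stop.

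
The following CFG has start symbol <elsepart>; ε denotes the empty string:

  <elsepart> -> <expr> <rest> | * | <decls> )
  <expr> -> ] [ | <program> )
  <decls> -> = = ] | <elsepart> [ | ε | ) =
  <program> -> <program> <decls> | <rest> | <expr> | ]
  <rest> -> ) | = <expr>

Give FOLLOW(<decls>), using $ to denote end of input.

In <elsepart> -> <decls> ): add FIRST()) = { ) }.
In <program> -> <program> <decls>: <decls> is at the end, add FOLLOW(<program>) = { ), *, =, ] }.
Union: FOLLOW(<decls>) = { ), *, =, ] }.

{ ), *, =, ] }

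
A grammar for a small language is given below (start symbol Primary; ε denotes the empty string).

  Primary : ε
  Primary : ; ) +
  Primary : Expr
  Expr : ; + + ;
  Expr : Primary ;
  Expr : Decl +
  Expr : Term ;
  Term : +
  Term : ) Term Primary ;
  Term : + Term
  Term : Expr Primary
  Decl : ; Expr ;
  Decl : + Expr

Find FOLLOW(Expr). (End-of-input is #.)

In Primary : Expr: Expr is at the end, add FOLLOW(Primary) = { #, ), +, ; }.
In Term : Expr Primary: add FIRST(Primary)\{ε} = { ), +, ; }.
  Since Primary is nullable, also add FOLLOW(Term) = { ), +, ; }.
In Decl : ; Expr ;: add FIRST(;) = { ; }.
In Decl : + Expr: Expr is at the end, add FOLLOW(Decl) = { + }.
Union: FOLLOW(Expr) = { #, ), +, ; }.

{ #, ), +, ; }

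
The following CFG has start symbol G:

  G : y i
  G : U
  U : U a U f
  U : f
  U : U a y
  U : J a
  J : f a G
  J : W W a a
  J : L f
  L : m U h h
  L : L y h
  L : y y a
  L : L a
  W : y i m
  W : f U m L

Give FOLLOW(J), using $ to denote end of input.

In U : J a: add FIRST(a) = { a }.
Union: FOLLOW(J) = { a }.

{ a }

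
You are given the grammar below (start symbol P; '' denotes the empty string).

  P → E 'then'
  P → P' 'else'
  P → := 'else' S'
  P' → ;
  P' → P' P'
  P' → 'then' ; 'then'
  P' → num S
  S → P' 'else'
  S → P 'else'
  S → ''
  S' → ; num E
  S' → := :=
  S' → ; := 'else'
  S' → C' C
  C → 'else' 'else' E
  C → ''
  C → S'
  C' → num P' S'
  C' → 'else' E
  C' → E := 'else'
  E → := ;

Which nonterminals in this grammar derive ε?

Directly nullable (have an ''-production): S, C.
No other nonterminal has a production whose RHS symbols are all nullable.

{ C, S }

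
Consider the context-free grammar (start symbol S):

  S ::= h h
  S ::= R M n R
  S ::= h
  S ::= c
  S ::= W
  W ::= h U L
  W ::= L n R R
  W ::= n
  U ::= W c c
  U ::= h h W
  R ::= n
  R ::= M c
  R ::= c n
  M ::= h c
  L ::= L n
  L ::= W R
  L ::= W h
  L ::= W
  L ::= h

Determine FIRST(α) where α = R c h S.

Add FIRST(R) = { c, h, n }; R is not nullable, stop.

{ c, h, n }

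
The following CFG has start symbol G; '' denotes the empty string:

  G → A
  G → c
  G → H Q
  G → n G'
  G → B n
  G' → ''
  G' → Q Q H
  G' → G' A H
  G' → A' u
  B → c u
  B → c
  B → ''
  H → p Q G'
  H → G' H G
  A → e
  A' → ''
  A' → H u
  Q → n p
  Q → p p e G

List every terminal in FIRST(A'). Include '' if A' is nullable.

{ e, n, p, u, '' }

A' → '' contributes ''.
From A' → H u: add FIRST(H) = { e, n, p, u }.
Union: FIRST(A') = { e, n, p, u, '' }.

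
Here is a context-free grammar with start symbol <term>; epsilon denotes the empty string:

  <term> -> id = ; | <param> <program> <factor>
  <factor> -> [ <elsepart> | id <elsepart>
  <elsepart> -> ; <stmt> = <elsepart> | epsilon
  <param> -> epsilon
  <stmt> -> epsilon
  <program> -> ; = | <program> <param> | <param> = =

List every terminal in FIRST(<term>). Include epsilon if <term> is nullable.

<term> -> id = ; contributes {id}.
From <term> -> <param> <program> <factor>: <param> nullable, take FIRST(<param>) ∪ FIRST(<program>) = { ;, = }.
Union: FIRST(<term>) = { ;, =, id }.

{ ;, =, id }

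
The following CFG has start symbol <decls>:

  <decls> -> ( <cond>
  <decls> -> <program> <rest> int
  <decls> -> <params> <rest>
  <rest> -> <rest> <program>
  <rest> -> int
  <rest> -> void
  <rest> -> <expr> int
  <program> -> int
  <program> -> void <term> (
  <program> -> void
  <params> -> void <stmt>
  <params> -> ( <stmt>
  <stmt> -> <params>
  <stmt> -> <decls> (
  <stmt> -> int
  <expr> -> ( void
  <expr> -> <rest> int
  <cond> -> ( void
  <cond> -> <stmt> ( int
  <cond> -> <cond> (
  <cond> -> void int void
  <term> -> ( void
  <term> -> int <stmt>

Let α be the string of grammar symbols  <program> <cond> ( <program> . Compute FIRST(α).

{ int, void }

Add FIRST(<program>) = { int, void }; <program> is not nullable, stop.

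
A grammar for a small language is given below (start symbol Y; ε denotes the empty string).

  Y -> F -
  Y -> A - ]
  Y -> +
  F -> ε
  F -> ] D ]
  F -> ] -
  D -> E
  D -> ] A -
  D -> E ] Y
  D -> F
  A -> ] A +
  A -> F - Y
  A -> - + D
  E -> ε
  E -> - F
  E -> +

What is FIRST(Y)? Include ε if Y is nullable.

From Y -> F -: F nullable, take FIRST(F) ∪ {-} = { -, ] }.
From Y -> A - ]: add FIRST(A) = { -, ] }.
Y -> + contributes {+}.
Union: FIRST(Y) = { +, -, ] }.

{ +, -, ] }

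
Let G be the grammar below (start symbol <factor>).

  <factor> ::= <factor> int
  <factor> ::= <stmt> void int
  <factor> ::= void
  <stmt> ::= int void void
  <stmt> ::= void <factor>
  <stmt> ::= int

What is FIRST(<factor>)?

{ int, void }

From <factor> ::= <factor> int: add FIRST(<factor>) = { int, void }.
From <factor> ::= <stmt> void int: add FIRST(<stmt>) = { int, void }.
<factor> ::= void contributes {void}.
Union: FIRST(<factor>) = { int, void }.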